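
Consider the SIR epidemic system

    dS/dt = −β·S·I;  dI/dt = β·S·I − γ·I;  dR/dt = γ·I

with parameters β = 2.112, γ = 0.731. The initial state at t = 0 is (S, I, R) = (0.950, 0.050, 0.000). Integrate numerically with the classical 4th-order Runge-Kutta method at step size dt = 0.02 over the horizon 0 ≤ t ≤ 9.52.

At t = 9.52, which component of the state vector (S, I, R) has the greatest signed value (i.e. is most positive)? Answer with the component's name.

largest component: R

t=0.000: state=(0.950, 0.050, 0.000)
step 1 (dt=0.02): k1=(-0.100, 0.064, 0.037), k2=(-0.101, 0.064, 0.037), k3=(-0.102, 0.064, 0.037), k4=(-0.103, 0.065, 0.037); state += dt/6·(k1+2k2+2k3+k4)
t=0.020: state=(0.948, 0.051, 0.001)
t=0.040: state=(0.946, 0.053, 0.001)
t=0.060: state=(0.944, 0.054, 0.002)
continuing one RK4 step at a time; state shown every 25 steps (Δt=0.5):
t=0.500: state=(0.883, 0.092, 0.025)
t=1.000: state=(0.777, 0.153, 0.069)
t=1.500: state=(0.637, 0.225, 0.139)
t=2.000: state=(0.486, 0.282, 0.232)
t=2.500: state=(0.355, 0.304, 0.340)
t=3.000: state=(0.259, 0.291, 0.450)
t=3.500: state=(0.194, 0.256, 0.551)
t=4.000: state=(0.151, 0.213, 0.636)
t=4.500: state=(0.124, 0.170, 0.706)
t=5.000: state=(0.105, 0.133, 0.761)
t=5.500: state=(0.093, 0.103, 0.804)
t=6.000: state=(0.085, 0.078, 0.837)
t=6.500: state=(0.079, 0.059, 0.862)
t=7.000: state=(0.075, 0.044, 0.881)
t=7.500: state=(0.072, 0.033, 0.895)
t=8.000: state=(0.069, 0.025, 0.906)
t=8.500: state=(0.068, 0.019, 0.914)
t=9.000: state=(0.067, 0.014, 0.919)
t=9.500: state=(0.066, 0.010, 0.924)
t=9.520: state=(0.066, 0.010, 0.924)
compare at T: S=0.066, I=0.010, R=0.924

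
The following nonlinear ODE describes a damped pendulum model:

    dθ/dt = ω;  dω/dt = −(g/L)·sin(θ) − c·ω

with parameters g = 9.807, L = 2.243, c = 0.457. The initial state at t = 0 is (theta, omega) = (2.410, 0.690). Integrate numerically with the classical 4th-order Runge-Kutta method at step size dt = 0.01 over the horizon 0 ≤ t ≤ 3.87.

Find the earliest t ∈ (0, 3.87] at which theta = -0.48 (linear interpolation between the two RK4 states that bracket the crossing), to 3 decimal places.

t = 1.741

t=0.000: state=(2.410, 0.690)
step 1 (dt=0.01): k1=(0.690, -3.236), k2=(0.674, -3.218), k3=(0.674, -3.218), k4=(0.658, -3.200); state += dt/6·(k1+2k2+2k3+k4)
t=0.010: state=(2.417, 0.658)
t=0.020: state=(2.423, 0.626)
t=0.030: state=(2.429, 0.595)
continuing one RK4 step at a time; state shown every 20 steps (Δt=0.2):
t=0.200: state=(2.488, 0.103)
t=0.400: state=(2.455, -0.420)
t=0.600: state=(2.319, -0.950)
t=0.800: state=(2.071, -1.539)
t=1.000: state=(1.699, -2.193)
t=1.200: state=(1.195, -2.823)
t=1.400: state=(0.585, -3.217)
t=1.600: state=(-0.060, -3.144)
t=1.740: state=(-0.478, -2.789)
next step: t=1.750: state=(-0.505, -2.756) — theta has crossed -0.48
linear interpolation between t=1.740 (-0.47759) and t=1.750 (-0.50532) → t≈1.741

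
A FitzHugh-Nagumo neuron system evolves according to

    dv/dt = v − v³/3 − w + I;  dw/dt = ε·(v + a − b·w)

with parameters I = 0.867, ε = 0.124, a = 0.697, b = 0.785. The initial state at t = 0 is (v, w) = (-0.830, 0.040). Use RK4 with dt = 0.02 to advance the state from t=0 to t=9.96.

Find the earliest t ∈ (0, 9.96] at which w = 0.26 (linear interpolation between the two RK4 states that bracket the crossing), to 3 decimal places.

t=0.000: state=(-0.830, 0.040)
step 1 (dt=0.02): k1=(0.188, -0.020), k2=(0.188, -0.020), k3=(0.188, -0.020), k4=(0.189, -0.020); state += dt/6·(k1+2k2+2k3+k4)
t=0.020: state=(-0.826, 0.040)
t=0.040: state=(-0.822, 0.039)
t=0.060: state=(-0.819, 0.039)
continuing one RK4 step at a time; state shown every 25 steps (Δt=0.5):
t=0.500: state=(-0.725, 0.033)
t=1.000: state=(-0.590, 0.034)
t=1.500: state=(-0.404, 0.044)
t=2.000: state=(-0.133, 0.067)
t=2.500: state=(0.288, 0.110)
t=3.000: state=(0.898, 0.182)
t=3.360: state=(1.358, 0.257)
next step: t=3.380: state=(1.380, 0.261) — w has crossed 0.26
linear interpolation between t=3.360 (0.25652) and t=3.380 (0.26114) → t≈3.375

t = 3.375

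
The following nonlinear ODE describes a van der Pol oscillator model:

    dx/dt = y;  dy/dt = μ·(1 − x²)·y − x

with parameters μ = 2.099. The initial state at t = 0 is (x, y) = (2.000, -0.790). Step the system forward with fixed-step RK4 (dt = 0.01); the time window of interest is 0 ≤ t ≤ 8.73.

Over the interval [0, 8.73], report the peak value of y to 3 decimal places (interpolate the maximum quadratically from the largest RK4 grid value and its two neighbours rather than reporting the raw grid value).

t=0.000: state=(2.000, -0.790)
step 1 (dt=0.01): k1=(-0.790, 2.975), k2=(-0.775, 2.859), k3=(-0.776, 2.863), k4=(-0.761, 2.753); state += dt/6·(k1+2k2+2k3+k4)
t=0.010: state=(1.992, -0.761)
t=0.020: state=(1.985, -0.735)
t=0.030: state=(1.978, -0.710)
continuing one RK4 step at a time; state shown every 50 steps (Δt=0.5):
t=0.500: state=(1.752, -0.406)
t=1.000: state=(1.538, -0.464)
t=1.500: state=(1.272, -0.622)
t=2.000: state=(0.878, -1.028)
t=2.500: state=(0.077, -2.504)
t=3.000: state=(-1.625, -2.701)
t=3.500: state=(-2.012, 0.151)
t=4.000: state=(-1.876, 0.330)
t=4.500: state=(-1.695, 0.394)
t=5.000: state=(-1.476, 0.491)
t=5.500: state=(-1.188, 0.688)
t=6.000: state=(-0.733, 1.237)
t=6.500: state=(0.290, 3.244)
t=7.000: state=(1.882, 1.354)
t=7.500: state=(1.986, -0.243)
t=8.000: state=(1.832, -0.346)
t=8.500: state=(1.643, -0.414)
t=8.730: state=(1.543, -0.457)
largest grid value and its neighbours: y(6.670)=3.93643, y(6.680)=3.93786, y(6.690)=3.93269
parabola through these three points peaks at t≈6.677 with y≈3.93812

max y = 3.938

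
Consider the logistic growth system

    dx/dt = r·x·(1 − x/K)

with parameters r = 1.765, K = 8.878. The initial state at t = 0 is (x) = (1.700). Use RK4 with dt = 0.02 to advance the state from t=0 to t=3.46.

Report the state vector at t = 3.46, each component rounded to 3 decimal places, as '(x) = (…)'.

(x) = (8.795)

t=0.000: state=(1.700)
step 1 (dt=0.02): k1=(2.426), k2=(2.452), k3=(2.453), k4=(2.479); state += dt/6·(k1+2k2+2k3+k4)
t=0.020: state=(1.749)
t=0.040: state=(1.799)
t=0.060: state=(1.850)
continuing one RK4 step at a time; state shown every 10 steps (Δt=0.2):
t=0.200: state=(2.238)
t=0.400: state=(2.879)
t=0.600: state=(3.603)
t=0.800: state=(4.376)
t=1.000: state=(5.153)
t=1.200: state=(5.888)
t=1.400: state=(6.543)
t=1.600: state=(7.099)
t=1.800: state=(7.549)
t=2.000: state=(7.900)
t=2.200: state=(8.168)
t=2.400: state=(8.367)
t=2.600: state=(8.513)
t=2.800: state=(8.618)
t=3.000: state=(8.694)
t=3.200: state=(8.748)
t=3.400: state=(8.786)
t=3.460: state=(8.795)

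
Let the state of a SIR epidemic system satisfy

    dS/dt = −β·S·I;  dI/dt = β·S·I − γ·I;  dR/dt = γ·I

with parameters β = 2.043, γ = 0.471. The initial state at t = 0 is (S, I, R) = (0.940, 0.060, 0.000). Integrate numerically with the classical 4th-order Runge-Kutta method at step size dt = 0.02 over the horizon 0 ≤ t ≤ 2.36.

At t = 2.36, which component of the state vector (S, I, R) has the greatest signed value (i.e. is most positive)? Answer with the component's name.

largest component: I

t=0.000: state=(0.940, 0.060, 0.000)
step 1 (dt=0.02): k1=(-0.115, 0.087, 0.028), k2=(-0.117, 0.088, 0.029), k3=(-0.117, 0.088, 0.029), k4=(-0.118, 0.089, 0.029); state += dt/6·(k1+2k2+2k3+k4)
t=0.020: state=(0.938, 0.062, 0.001)
t=0.040: state=(0.935, 0.064, 0.001)
t=0.060: state=(0.933, 0.065, 0.002)
continuing one RK4 step at a time; state shown every 5 steps (Δt=0.1):
t=0.100: state=(0.928, 0.069, 0.003)
t=0.200: state=(0.914, 0.080, 0.007)
t=0.300: state=(0.898, 0.092, 0.011)
t=0.400: state=(0.880, 0.105, 0.015)
t=0.500: state=(0.860, 0.119, 0.020)
t=0.600: state=(0.838, 0.135, 0.026)
t=0.700: state=(0.814, 0.153, 0.033)
t=0.800: state=(0.787, 0.172, 0.041)
t=0.900: state=(0.758, 0.192, 0.049)
t=1.000: state=(0.728, 0.213, 0.059)
t=1.100: state=(0.695, 0.235, 0.070)
t=1.200: state=(0.661, 0.258, 0.081)
t=1.300: state=(0.626, 0.280, 0.094)
t=1.400: state=(0.589, 0.303, 0.108)
t=1.500: state=(0.553, 0.325, 0.122)
t=1.600: state=(0.516, 0.346, 0.138)
t=1.700: state=(0.480, 0.365, 0.155)
t=1.800: state=(0.445, 0.383, 0.173)
t=1.900: state=(0.411, 0.398, 0.191)
t=2.000: state=(0.378, 0.412, 0.210)
t=2.100: state=(0.347, 0.423, 0.230)
t=2.200: state=(0.318, 0.432, 0.250)
t=2.300: state=(0.291, 0.439, 0.270)
t=2.360: state=(0.276, 0.442, 0.283)
compare at T: S=0.276, I=0.442, R=0.283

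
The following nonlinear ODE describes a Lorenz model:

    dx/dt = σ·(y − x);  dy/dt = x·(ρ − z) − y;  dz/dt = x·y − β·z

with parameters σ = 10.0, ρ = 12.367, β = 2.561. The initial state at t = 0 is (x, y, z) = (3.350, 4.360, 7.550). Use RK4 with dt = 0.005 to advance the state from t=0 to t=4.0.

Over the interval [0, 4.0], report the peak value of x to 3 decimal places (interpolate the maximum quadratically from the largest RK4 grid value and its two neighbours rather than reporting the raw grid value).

max x = 7.418

t=0.000: state=(3.350, 4.360, 7.550)
step 1 (dt=0.005): k1=(10.100, 11.777, -4.730), k2=(10.142, 11.909, -4.490), k3=(10.144, 11.907, -4.490), k4=(10.188, 12.038, -4.248); state += dt/6·(k1+2k2+2k3+k4)
t=0.005: state=(3.401, 4.420, 7.528)
t=0.010: state=(3.452, 4.480, 7.508)
t=0.015: state=(3.504, 4.542, 7.490)
continuing one RK4 step at a time; state shown every 40 steps (Δt=0.2):
t=0.200: state=(5.858, 7.269, 8.907)
t=0.400: state=(7.368, 6.999, 13.716)
t=0.600: state=(5.066, 3.782, 13.301)
t=0.800: state=(3.666, 3.565, 10.192)
t=1.000: state=(4.392, 5.145, 8.771)
t=1.200: state=(6.195, 7.009, 10.551)
t=1.400: state=(6.530, 5.958, 13.288)
t=1.600: state=(4.885, 4.158, 12.277)
t=1.800: state=(4.263, 4.368, 10.203)
t=2.000: state=(5.092, 5.726, 9.792)
t=2.200: state=(6.212, 6.506, 11.558)
t=2.400: state=(5.878, 5.339, 12.702)
t=2.600: state=(4.835, 4.493, 11.554)
t=2.800: state=(4.742, 4.971, 10.347)
t=3.000: state=(5.502, 5.933, 10.624)
t=3.200: state=(5.998, 5.974, 11.930)
t=3.400: state=(5.476, 5.091, 12.126)
t=3.600: state=(4.922, 4.821, 11.168)
t=3.800: state=(5.105, 5.352, 10.629)
t=4.000: state=(5.653, 5.873, 11.181)
largest grid value and its neighbours: x(0.370)=7.41774, x(0.375)=7.41790, x(0.380)=7.41466
parabola through these three points peaks at t≈0.373 with x≈7.41825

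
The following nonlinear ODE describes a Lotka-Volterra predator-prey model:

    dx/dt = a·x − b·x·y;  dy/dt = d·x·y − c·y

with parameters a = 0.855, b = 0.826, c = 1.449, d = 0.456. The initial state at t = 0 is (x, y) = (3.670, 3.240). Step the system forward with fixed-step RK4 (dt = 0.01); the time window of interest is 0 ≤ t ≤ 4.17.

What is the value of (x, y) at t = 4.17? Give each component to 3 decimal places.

t=0.000: state=(3.670, 3.240)
step 1 (dt=0.01): k1=(-6.684, 0.727), k2=(-6.634, 0.679), k3=(-6.634, 0.679), k4=(-6.583, 0.631); state += dt/6·(k1+2k2+2k3+k4)
t=0.010: state=(3.604, 3.247)
t=0.020: state=(3.538, 3.253)
t=0.030: state=(3.474, 3.257)
continuing one RK4 step at a time; state shown every 20 steps (Δt=0.2):
t=0.200: state=(2.545, 3.209)
t=0.400: state=(1.815, 2.922)
t=0.600: state=(1.372, 2.525)
t=0.800: state=(1.110, 2.114)
t=1.000: state=(0.959, 1.737)
t=1.200: state=(0.878, 1.413)
t=1.400: state=(0.844, 1.144)
t=1.600: state=(0.845, 0.924)
t=1.800: state=(0.873, 0.748)
t=2.000: state=(0.927, 0.608)
t=2.200: state=(1.004, 0.496)
t=2.400: state=(1.106, 0.409)
t=2.600: state=(1.234, 0.340)
t=2.800: state=(1.390, 0.287)
t=3.000: state=(1.578, 0.246)
t=3.200: state=(1.803, 0.215)
t=3.400: state=(2.069, 0.192)
t=3.600: state=(2.382, 0.176)
t=3.800: state=(2.747, 0.166)
t=4.000: state=(3.173, 0.163)
t=4.170: state=(3.586, 0.165)

(x, y) = (3.586, 0.165)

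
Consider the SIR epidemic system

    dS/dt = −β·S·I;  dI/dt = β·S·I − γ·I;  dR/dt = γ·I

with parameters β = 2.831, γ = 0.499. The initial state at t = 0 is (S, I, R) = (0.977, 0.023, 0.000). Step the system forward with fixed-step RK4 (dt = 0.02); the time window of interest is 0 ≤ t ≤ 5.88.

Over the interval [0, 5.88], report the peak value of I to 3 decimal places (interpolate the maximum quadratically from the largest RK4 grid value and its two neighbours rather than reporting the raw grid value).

max I = 0.522

t=0.000: state=(0.977, 0.023, 0.000)
step 1 (dt=0.02): k1=(-0.064, 0.052, 0.011), k2=(-0.065, 0.053, 0.012), k3=(-0.065, 0.053, 0.012), k4=(-0.066, 0.054, 0.012); state += dt/6·(k1+2k2+2k3+k4)
t=0.020: state=(0.976, 0.024, 0.000)
t=0.040: state=(0.974, 0.025, 0.000)
t=0.060: state=(0.973, 0.026, 0.001)
continuing one RK4 step at a time; state shown every 10 steps (Δt=0.2):
t=0.200: state=(0.961, 0.036, 0.003)
t=0.400: state=(0.937, 0.056, 0.007)
t=0.600: state=(0.901, 0.085, 0.014)
t=0.800: state=(0.849, 0.126, 0.025)
t=1.000: state=(0.778, 0.182, 0.040)
t=1.200: state=(0.689, 0.249, 0.061)
t=1.400: state=(0.586, 0.324, 0.090)
t=1.600: state=(0.478, 0.396, 0.126)
t=1.800: state=(0.375, 0.456, 0.169)
t=2.000: state=(0.286, 0.497, 0.216)
t=2.200: state=(0.214, 0.518, 0.267)
t=2.400: state=(0.160, 0.521, 0.319)
t=2.600: state=(0.119, 0.510, 0.371)
t=2.800: state=(0.090, 0.489, 0.421)
t=3.000: state=(0.069, 0.463, 0.468)
t=3.200: state=(0.053, 0.434, 0.513)
t=3.400: state=(0.042, 0.403, 0.555)
t=3.600: state=(0.034, 0.373, 0.594)
t=3.800: state=(0.028, 0.343, 0.629)
t=4.000: state=(0.023, 0.315, 0.662)
t=4.200: state=(0.019, 0.289, 0.692)
t=4.400: state=(0.016, 0.264, 0.720)
t=4.600: state=(0.014, 0.241, 0.745)
t=4.800: state=(0.013, 0.220, 0.768)
t=5.000: state=(0.011, 0.200, 0.789)
t=5.200: state=(0.010, 0.182, 0.808)
t=5.400: state=(0.009, 0.166, 0.825)
t=5.600: state=(0.008, 0.151, 0.841)
t=5.800: state=(0.008, 0.137, 0.855)
t=5.880: state=(0.007, 0.132, 0.861)
largest grid value and its neighbours: I(2.320)=0.52185, I(2.340)=0.52188, I(2.360)=0.52175
parabola through these three points peaks at t≈2.333 with I≈0.52189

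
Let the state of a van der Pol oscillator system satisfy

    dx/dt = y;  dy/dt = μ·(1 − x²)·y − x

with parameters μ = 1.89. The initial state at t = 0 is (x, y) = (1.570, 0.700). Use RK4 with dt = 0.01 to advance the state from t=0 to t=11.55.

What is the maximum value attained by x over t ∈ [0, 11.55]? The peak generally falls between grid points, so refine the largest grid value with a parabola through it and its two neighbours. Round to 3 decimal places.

max x = 2.019

t=0.000: state=(1.570, 0.700)
step 1 (dt=0.01): k1=(0.700, -3.508), k2=(0.682, -3.477), k3=(0.683, -3.477), k4=(0.665, -3.446); state += dt/6·(k1+2k2+2k3+k4)
t=0.010: state=(1.577, 0.665)
t=0.020: state=(1.583, 0.631)
t=0.030: state=(1.589, 0.598)
continuing one RK4 step at a time; state shown every 50 steps (Δt=0.5):
t=0.500: state=(1.621, -0.265)
t=1.000: state=(1.416, -0.523)
t=1.500: state=(1.093, -0.800)
t=2.000: state=(0.543, -1.542)
t=2.500: state=(-0.705, -3.584)
t=3.000: state=(-1.965, -0.665)
t=3.500: state=(-1.958, 0.296)
t=4.000: state=(-1.781, 0.397)
t=4.500: state=(-1.562, 0.488)
t=5.000: state=(-1.281, 0.657)
t=5.500: state=(-0.866, 1.072)
t=6.000: state=(-0.055, 2.454)
t=6.500: state=(1.567, 2.730)
t=7.000: state=(2.015, -0.109)
t=7.500: state=(1.877, -0.357)
t=8.000: state=(1.679, -0.437)
t=8.500: state=(1.433, -0.556)
t=9.000: state=(1.101, -0.809)
t=9.500: state=(0.550, -1.542)
t=10.000: state=(-0.699, -3.590)
t=10.500: state=(-1.966, -0.672)
t=11.000: state=(-1.960, 0.295)
t=11.500: state=(-1.784, 0.396)
t=11.550: state=(-1.764, 0.403)
largest grid value and its neighbours: x(6.920)=2.01884, x(6.930)=2.01905, x(6.940)=2.01904
parabola through these three points peaks at t≈6.935 with x≈2.01907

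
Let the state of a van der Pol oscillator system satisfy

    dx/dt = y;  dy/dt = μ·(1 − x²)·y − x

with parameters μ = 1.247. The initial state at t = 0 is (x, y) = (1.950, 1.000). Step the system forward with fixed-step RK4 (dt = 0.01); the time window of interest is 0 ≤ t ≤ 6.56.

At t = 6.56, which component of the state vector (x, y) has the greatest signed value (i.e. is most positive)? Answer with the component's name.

t=0.000: state=(1.950, 1.000)
step 1 (dt=0.01): k1=(1.000, -5.445), k2=(0.973, -5.378), k3=(0.973, -5.379), k4=(0.946, -5.311); state += dt/6·(k1+2k2+2k3+k4)
t=0.010: state=(1.960, 0.946)
t=0.020: state=(1.969, 0.894)
t=0.030: state=(1.978, 0.843)
continuing one RK4 step at a time; state shown every 25 steps (Δt=0.25):
t=0.250: state=(2.065, 0.057)
t=0.500: state=(2.027, -0.304)
t=0.750: state=(1.931, -0.449)
t=1.000: state=(1.807, -0.533)
t=1.250: state=(1.665, -0.609)
t=1.500: state=(1.502, -0.699)
t=1.750: state=(1.313, -0.819)
t=2.000: state=(1.087, -0.995)
t=2.250: state=(0.807, -1.267)
t=2.500: state=(0.440, -1.700)
t=2.750: state=(-0.061, -2.340)
t=3.000: state=(-0.727, -2.916)
t=3.250: state=(-1.430, -2.465)
t=3.500: state=(-1.875, -1.074)
t=3.750: state=(-2.009, -0.119)
t=4.000: state=(-1.982, 0.279)
t=4.250: state=(-1.889, 0.445)
t=4.500: state=(-1.765, 0.541)
t=4.750: state=(-1.619, 0.626)
t=5.000: state=(-1.451, 0.725)
t=5.250: state=(-1.254, 0.859)
t=5.500: state=(-1.016, 1.057)
t=5.750: state=(-0.716, 1.366)
t=6.000: state=(-0.318, 1.855)
t=6.250: state=(0.228, 2.532)
t=6.500: state=(0.928, 2.936)
t=6.560: state=(1.103, 2.867)
compare at T: x=1.103, y=2.867

largest component: y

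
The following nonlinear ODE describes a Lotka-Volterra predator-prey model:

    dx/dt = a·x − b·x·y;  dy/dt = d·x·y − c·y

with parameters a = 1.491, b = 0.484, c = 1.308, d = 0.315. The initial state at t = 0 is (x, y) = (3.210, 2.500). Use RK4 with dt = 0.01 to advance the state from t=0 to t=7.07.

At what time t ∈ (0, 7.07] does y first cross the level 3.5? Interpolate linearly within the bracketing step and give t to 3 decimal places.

t=0.000: state=(3.210, 2.500)
step 1 (dt=0.01): k1=(0.902, -0.742), k2=(0.909, -0.737), k3=(0.909, -0.737), k4=(0.916, -0.733); state += dt/6·(k1+2k2+2k3+k4)
t=0.010: state=(3.219, 2.493)
t=0.020: state=(3.228, 2.485)
t=0.030: state=(3.238, 2.478)
continuing one RK4 step at a time; state shown every 25 steps (Δt=0.25):
t=0.250: state=(3.478, 2.345)
t=0.500: state=(3.826, 2.253)
t=0.750: state=(4.238, 2.231)
t=1.000: state=(4.685, 2.286)
t=1.250: state=(5.119, 2.425)
t=1.500: state=(5.470, 2.656)
t=1.750: state=(5.654, 2.972)
t=2.000: state=(5.603, 3.343)
t=2.100: state=(5.512, 3.495)
next step: t=2.110: state=(5.501, 3.510) — y has crossed 3.5
linear interpolation between t=2.100 (3.49511) and t=2.110 (3.51005) → t≈2.103

t = 2.103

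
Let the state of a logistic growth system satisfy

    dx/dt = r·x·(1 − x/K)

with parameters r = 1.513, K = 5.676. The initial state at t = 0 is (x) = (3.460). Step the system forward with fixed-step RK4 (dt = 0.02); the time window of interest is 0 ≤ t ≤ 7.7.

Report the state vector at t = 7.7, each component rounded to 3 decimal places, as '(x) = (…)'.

t=0.000: state=(3.460)
step 1 (dt=0.02): k1=(2.044), k2=(2.037), k3=(2.037), k4=(2.030); state += dt/6·(k1+2k2+2k3+k4)
t=0.020: state=(3.501)
t=0.040: state=(3.541)
t=0.060: state=(3.581)
continuing one RK4 step at a time; state shown every 25 steps (Δt=0.5):
t=0.500: state=(4.364)
t=1.000: state=(4.974)
t=1.500: state=(5.324)
t=2.000: state=(5.505)
t=2.500: state=(5.594)
t=3.000: state=(5.637)
t=3.500: state=(5.658)
t=4.000: state=(5.667)
t=4.500: state=(5.672)
t=5.000: state=(5.674)
t=5.500: state=(5.675)
t=6.000: state=(5.676)
t=6.500: state=(5.676)
t=7.000: state=(5.676)
t=7.500: state=(5.676)
t=7.700: state=(5.676)

(x) = (5.676)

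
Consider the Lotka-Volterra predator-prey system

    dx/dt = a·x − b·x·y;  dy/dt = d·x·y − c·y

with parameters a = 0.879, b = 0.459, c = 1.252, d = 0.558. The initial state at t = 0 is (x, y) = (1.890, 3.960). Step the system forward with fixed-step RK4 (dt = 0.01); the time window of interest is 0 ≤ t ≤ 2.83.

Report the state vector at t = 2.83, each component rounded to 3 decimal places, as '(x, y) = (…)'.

t=0.000: state=(1.890, 3.960)
step 1 (dt=0.01): k1=(-1.774, -0.782), k2=(-1.762, -0.800), k3=(-1.762, -0.800), k4=(-1.751, -0.819); state += dt/6·(k1+2k2+2k3+k4)
t=0.010: state=(1.872, 3.952)
t=0.020: state=(1.855, 3.944)
t=0.030: state=(1.838, 3.935)
continuing one RK4 step at a time; state shown every 10 steps (Δt=0.1):
t=0.100: state=(1.724, 3.864)
t=0.200: state=(1.581, 3.739)
t=0.300: state=(1.459, 3.590)
t=0.400: state=(1.356, 3.426)
t=0.500: state=(1.270, 3.253)
t=0.600: state=(1.199, 3.074)
t=0.700: state=(1.142, 2.896)
t=0.800: state=(1.096, 2.719)
t=0.900: state=(1.061, 2.548)
t=1.000: state=(1.034, 2.383)
t=1.100: state=(1.016, 2.227)
t=1.200: state=(1.005, 2.078)
t=1.300: state=(1.001, 1.939)
t=1.400: state=(1.002, 1.809)
t=1.500: state=(1.010, 1.689)
t=1.600: state=(1.023, 1.577)
t=1.700: state=(1.042, 1.474)
t=1.800: state=(1.066, 1.379)
t=1.900: state=(1.094, 1.292)
t=2.000: state=(1.128, 1.213)
t=2.100: state=(1.167, 1.141)
t=2.200: state=(1.211, 1.076)
t=2.300: state=(1.260, 1.017)
t=2.400: state=(1.315, 0.964)
t=2.500: state=(1.375, 0.917)
t=2.600: state=(1.441, 0.875)
t=2.700: state=(1.513, 0.839)
t=2.800: state=(1.591, 0.807)
t=2.830: state=(1.615, 0.798)

(x, y) = (1.615, 0.798)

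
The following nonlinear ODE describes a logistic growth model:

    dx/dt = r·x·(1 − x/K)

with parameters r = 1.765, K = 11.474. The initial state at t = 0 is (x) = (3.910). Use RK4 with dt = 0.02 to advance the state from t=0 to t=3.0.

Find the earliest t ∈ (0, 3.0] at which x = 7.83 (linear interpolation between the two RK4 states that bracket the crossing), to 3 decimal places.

t=0.000: state=(3.910)
step 1 (dt=0.02): k1=(4.549), k2=(4.575), k3=(4.575), k4=(4.600); state += dt/6·(k1+2k2+2k3+k4)
t=0.020: state=(4.001)
t=0.040: state=(4.094)
t=0.060: state=(4.187)
continuing one RK4 step at a time; state shown every 5 steps (Δt=0.1):
t=0.100: state=(4.377)
t=0.200: state=(4.864)
t=0.300: state=(5.364)
t=0.400: state=(5.869)
t=0.500: state=(6.373)
t=0.600: state=(6.867)
t=0.700: state=(7.344)
t=0.800: state=(7.798)
next step: t=0.820: state=(7.886) — x has crossed 7.83
linear interpolation between t=0.800 (7.79824) and t=0.820 (7.88586) → t≈0.807

t = 0.807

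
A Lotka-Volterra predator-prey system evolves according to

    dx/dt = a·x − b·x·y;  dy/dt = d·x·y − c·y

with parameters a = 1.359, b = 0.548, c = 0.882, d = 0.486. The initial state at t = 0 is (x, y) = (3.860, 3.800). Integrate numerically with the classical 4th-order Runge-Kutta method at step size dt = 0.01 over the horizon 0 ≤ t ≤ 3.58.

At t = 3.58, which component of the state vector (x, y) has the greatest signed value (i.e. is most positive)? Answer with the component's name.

t=0.000: state=(3.860, 3.800)
step 1 (dt=0.01): k1=(-2.792, 3.777), k2=(-2.822, 3.770), k3=(-2.822, 3.770), k4=(-2.851, 3.762); state += dt/6·(k1+2k2+2k3+k4)
t=0.010: state=(3.832, 3.838)
t=0.020: state=(3.803, 3.875)
t=0.030: state=(3.774, 3.913)
continuing one RK4 step at a time; state shown every 20 steps (Δt=0.2):
t=0.200: state=(3.211, 4.497)
t=0.400: state=(2.501, 4.975)
t=0.600: state=(1.879, 5.154)
t=0.800: state=(1.406, 5.062)
t=1.000: state=(1.074, 4.782)
t=1.200: state=(0.852, 4.399)
t=1.400: state=(0.706, 3.975)
t=1.600: state=(0.614, 3.552)
t=1.800: state=(0.558, 3.151)
t=2.000: state=(0.529, 2.784)
t=2.200: state=(0.521, 2.456)
t=2.400: state=(0.531, 2.167)
t=2.600: state=(0.558, 1.915)
t=2.800: state=(0.600, 1.698)
t=3.000: state=(0.661, 1.513)
t=3.200: state=(0.741, 1.357)
t=3.400: state=(0.845, 1.229)
t=3.580: state=(0.960, 1.134)
compare at T: x=0.960, y=1.134

largest component: y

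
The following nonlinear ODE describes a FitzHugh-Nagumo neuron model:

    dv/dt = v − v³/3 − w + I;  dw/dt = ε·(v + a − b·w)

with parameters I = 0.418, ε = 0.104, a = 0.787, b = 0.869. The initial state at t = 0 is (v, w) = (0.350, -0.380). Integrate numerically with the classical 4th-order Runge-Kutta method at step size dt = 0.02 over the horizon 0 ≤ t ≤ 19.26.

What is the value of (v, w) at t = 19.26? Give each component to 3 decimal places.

t=0.000: state=(0.350, -0.380)
step 1 (dt=0.02): k1=(1.134, 0.153), k2=(1.142, 0.154), k3=(1.142, 0.154), k4=(1.150, 0.155); state += dt/6·(k1+2k2+2k3+k4)
t=0.020: state=(0.373, -0.377)
t=0.040: state=(0.396, -0.374)
t=0.060: state=(0.420, -0.371)
continuing one RK4 step at a time; state shown every 50 steps (Δt=1):
t=1.000: state=(1.583, -0.170)
t=2.000: state=(1.877, 0.103)
t=3.000: state=(1.807, 0.356)
t=4.000: state=(1.704, 0.578)
t=5.000: state=(1.596, 0.770)
t=6.000: state=(1.481, 0.935)
t=7.000: state=(1.357, 1.073)
t=8.000: state=(1.216, 1.187)
t=9.000: state=(1.046, 1.275)
t=10.000: state=(0.814, 1.336)
t=11.000: state=(0.424, 1.363)
t=12.000: state=(-0.463, 1.327)
t=13.000: state=(-1.763, 1.173)
t=14.000: state=(-1.965, 0.959)
t=15.000: state=(-1.910, 0.761)
t=16.000: state=(-1.841, 0.588)
t=17.000: state=(-1.773, 0.435)
t=18.000: state=(-1.707, 0.303)
t=19.000: state=(-1.642, 0.189)
t=19.260: state=(-1.626, 0.162)

(v, w) = (-1.626, 0.162)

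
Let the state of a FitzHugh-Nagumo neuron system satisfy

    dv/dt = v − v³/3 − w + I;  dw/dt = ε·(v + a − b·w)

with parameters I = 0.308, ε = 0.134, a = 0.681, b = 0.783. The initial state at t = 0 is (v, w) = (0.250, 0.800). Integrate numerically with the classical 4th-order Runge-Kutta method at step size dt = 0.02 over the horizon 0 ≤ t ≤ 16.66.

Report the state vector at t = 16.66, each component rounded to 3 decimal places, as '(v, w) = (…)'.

t=0.000: state=(0.250, 0.800)
step 1 (dt=0.02): k1=(-0.247, 0.041), k2=(-0.250, 0.040), k3=(-0.250, 0.040), k4=(-0.253, 0.040); state += dt/6·(k1+2k2+2k3+k4)
t=0.020: state=(0.245, 0.801)
t=0.040: state=(0.240, 0.802)
t=0.060: state=(0.235, 0.802)
continuing one RK4 step at a time; state shown every 50 steps (Δt=1):
t=1.000: state=(-0.187, 0.815)
t=2.000: state=(-1.164, 0.738)
t=3.000: state=(-1.770, 0.554)
t=4.000: state=(-1.784, 0.357)
t=5.000: state=(-1.710, 0.186)
t=6.000: state=(-1.630, 0.041)
t=7.000: state=(-1.551, -0.078)
t=8.000: state=(-1.473, -0.176)
t=9.000: state=(-1.397, -0.254)
t=10.000: state=(-1.324, -0.315)
t=11.000: state=(-1.252, -0.361)
t=12.000: state=(-1.181, -0.393)
t=13.000: state=(-1.113, -0.413)
t=14.000: state=(-1.046, -0.423)
t=15.000: state=(-0.981, -0.423)
t=16.000: state=(-0.917, -0.415)
t=16.660: state=(-0.876, -0.405)

(v, w) = (-0.876, -0.405)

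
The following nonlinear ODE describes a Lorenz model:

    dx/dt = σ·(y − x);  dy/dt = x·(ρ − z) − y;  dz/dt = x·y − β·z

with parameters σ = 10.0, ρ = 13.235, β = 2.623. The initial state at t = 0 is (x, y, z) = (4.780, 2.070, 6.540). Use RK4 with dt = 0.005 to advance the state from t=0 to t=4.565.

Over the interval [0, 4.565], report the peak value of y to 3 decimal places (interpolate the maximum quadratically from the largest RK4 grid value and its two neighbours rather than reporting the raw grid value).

t=0.000: state=(4.780, 2.070, 6.540)
step 1 (dt=0.005): k1=(-27.100, 29.932, -7.260), k2=(-25.674, 29.489, -7.000), k3=(-25.721, 29.511, -6.999), k4=(-24.338, 29.086, -6.748); state += dt/6·(k1+2k2+2k3+k4)
t=0.005: state=(4.651, 2.218, 6.505)
t=0.010: state=(4.536, 2.361, 6.472)
t=0.015: state=(4.434, 2.501, 6.442)
continuing one RK4 step at a time; state shown every 40 steps (Δt=0.2):
t=0.200: state=(5.265, 7.018, 7.191)
t=0.400: state=(8.532, 8.965, 14.333)
t=0.600: state=(5.699, 3.529, 15.559)
t=0.800: state=(3.129, 2.774, 10.955)
t=1.000: state=(3.720, 4.578, 8.322)
t=1.200: state=(6.267, 7.743, 9.928)
t=1.400: state=(7.598, 6.979, 14.950)
t=1.600: state=(5.002, 3.748, 13.807)
t=1.800: state=(3.855, 3.935, 10.520)
t=2.000: state=(4.990, 5.951, 9.577)
t=2.200: state=(6.903, 7.500, 12.369)
t=2.400: state=(6.386, 5.429, 14.384)
t=2.600: state=(4.655, 4.160, 12.304)
t=2.800: state=(4.642, 5.069, 10.449)
t=3.000: state=(5.962, 6.686, 11.155)
t=3.200: state=(6.637, 6.429, 13.456)
t=3.400: state=(5.507, 4.857, 13.215)
t=3.600: state=(4.806, 4.811, 11.481)
t=3.800: state=(5.406, 5.914, 11.021)
t=4.000: state=(6.299, 6.522, 12.422)
t=4.200: state=(6.007, 5.571, 13.272)
t=4.400: state=(5.190, 4.944, 12.272)
t=4.565: state=(5.139, 5.313, 11.439)
largest grid value and its neighbours: y(0.340)=9.45272, y(0.345)=9.45938, y(0.350)=9.45769
parabola through these three points peaks at t≈0.346 with y≈9.45975

max y = 9.460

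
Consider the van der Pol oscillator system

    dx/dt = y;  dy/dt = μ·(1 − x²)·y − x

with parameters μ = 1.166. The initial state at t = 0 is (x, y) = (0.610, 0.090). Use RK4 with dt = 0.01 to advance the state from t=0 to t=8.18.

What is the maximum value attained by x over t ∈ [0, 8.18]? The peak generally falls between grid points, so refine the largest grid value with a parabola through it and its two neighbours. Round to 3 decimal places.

max x = 1.993

t=0.000: state=(0.610, 0.090)
step 1 (dt=0.01): k1=(0.090, -0.544), k2=(0.087, -0.547), k3=(0.087, -0.547), k4=(0.085, -0.549); state += dt/6·(k1+2k2+2k3+k4)
t=0.010: state=(0.611, 0.085)
t=0.020: state=(0.612, 0.079)
t=0.030: state=(0.612, 0.073)
continuing one RK4 step at a time; state shown every 50 steps (Δt=0.5):
t=0.500: state=(0.577, -0.238)
t=1.000: state=(0.353, -0.684)
t=1.500: state=(-0.137, -1.305)
t=2.000: state=(-0.919, -1.659)
t=2.500: state=(-1.535, -0.637)
t=3.000: state=(-1.596, 0.268)
t=3.500: state=(-1.352, 0.677)
t=4.000: state=(-0.916, 1.100)
t=4.500: state=(-0.180, 1.953)
t=5.000: state=(1.067, 2.730)
t=5.500: state=(1.940, 0.582)
t=6.000: state=(1.929, -0.371)
t=6.500: state=(1.677, -0.612)
t=7.000: state=(1.318, -0.841)
t=7.500: state=(0.799, -1.294)
t=8.000: state=(-0.074, -2.316)
t=8.180: state=(-0.531, -2.737)
largest grid value and its neighbours: x(5.690)=1.99280, x(5.700)=1.99299, x(5.710)=1.99299
parabola through these three points peaks at t≈5.705 with x≈1.99302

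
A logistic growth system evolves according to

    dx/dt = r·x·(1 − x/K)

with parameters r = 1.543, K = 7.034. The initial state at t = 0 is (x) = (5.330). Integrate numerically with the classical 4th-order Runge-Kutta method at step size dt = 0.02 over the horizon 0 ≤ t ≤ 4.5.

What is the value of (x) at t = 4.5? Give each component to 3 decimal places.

t=0.000: state=(5.330)
step 1 (dt=0.02): k1=(1.992), k2=(1.976), k3=(1.977), k4=(1.961); state += dt/6·(k1+2k2+2k3+k4)
t=0.020: state=(5.370)
t=0.040: state=(5.408)
t=0.060: state=(5.447)
continuing one RK4 step at a time; state shown every 10 steps (Δt=0.2):
t=0.200: state=(5.696)
t=0.400: state=(5.999)
t=0.600: state=(6.243)
t=0.800: state=(6.435)
t=1.000: state=(6.584)
t=1.200: state=(6.698)
t=1.400: state=(6.784)
t=1.600: state=(6.849)
t=1.800: state=(6.897)
t=2.000: state=(6.933)
t=2.200: state=(6.959)
t=2.400: state=(6.979)
t=2.600: state=(6.994)
t=2.800: state=(7.004)
t=3.000: state=(7.012)
t=3.200: state=(7.018)
t=3.400: state=(7.022)
t=3.600: state=(7.025)
t=3.800: state=(7.028)
t=4.000: state=(7.029)
t=4.200: state=(7.031)
t=4.400: state=(7.031)
t=4.500: state=(7.032)

(x) = (7.032)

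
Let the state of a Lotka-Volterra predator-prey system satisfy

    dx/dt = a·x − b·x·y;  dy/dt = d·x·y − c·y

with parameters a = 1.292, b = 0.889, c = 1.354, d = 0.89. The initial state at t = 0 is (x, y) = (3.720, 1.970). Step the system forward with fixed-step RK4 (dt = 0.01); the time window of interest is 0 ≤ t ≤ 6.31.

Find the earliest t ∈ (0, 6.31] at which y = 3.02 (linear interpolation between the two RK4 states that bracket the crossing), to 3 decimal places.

t = 0.259

t=0.000: state=(3.720, 1.970)
step 1 (dt=0.01): k1=(-1.709, 3.855), k2=(-1.768, 3.877), k3=(-1.769, 3.877), k4=(-1.828, 3.899); state += dt/6·(k1+2k2+2k3+k4)
t=0.010: state=(3.702, 2.009)
t=0.020: state=(3.683, 2.048)
t=0.030: state=(3.663, 2.088)
continuing one RK4 step at a time; state shown every 25 steps (Δt=0.25):
t=0.250: state=(2.962, 2.986)
next step: t=0.260: state=(2.922, 3.024) — y has crossed 3.02
linear interpolation between t=0.250 (2.98615) and t=0.260 (3.02414) → t≈0.259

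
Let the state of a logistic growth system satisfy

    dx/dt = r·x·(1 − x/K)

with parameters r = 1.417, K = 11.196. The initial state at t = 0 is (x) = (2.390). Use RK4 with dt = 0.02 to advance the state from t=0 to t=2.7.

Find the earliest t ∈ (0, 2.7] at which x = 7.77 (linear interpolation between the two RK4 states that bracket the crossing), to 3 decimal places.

t=0.000: state=(2.390)
step 1 (dt=0.02): k1=(2.664), k2=(2.685), k3=(2.685), k4=(2.707); state += dt/6·(k1+2k2+2k3+k4)
t=0.020: state=(2.444)
t=0.040: state=(2.498)
t=0.060: state=(2.554)
continuing one RK4 step at a time; state shown every 5 steps (Δt=0.1):
t=0.100: state=(2.667)
t=0.200: state=(2.966)
t=0.300: state=(3.285)
t=0.400: state=(3.623)
t=0.500: state=(3.978)
t=0.600: state=(4.349)
t=0.700: state=(4.731)
t=0.800: state=(5.122)
t=0.900: state=(5.517)
t=1.000: state=(5.914)
t=1.100: state=(6.307)
t=1.200: state=(6.693)
t=1.300: state=(7.068)
t=1.400: state=(7.430)
t=1.480: state=(7.708)
next step: t=1.500: state=(7.776) — x has crossed 7.77
linear interpolation between t=1.480 (7.70822) and t=1.500 (7.77590) → t≈1.498

t = 1.498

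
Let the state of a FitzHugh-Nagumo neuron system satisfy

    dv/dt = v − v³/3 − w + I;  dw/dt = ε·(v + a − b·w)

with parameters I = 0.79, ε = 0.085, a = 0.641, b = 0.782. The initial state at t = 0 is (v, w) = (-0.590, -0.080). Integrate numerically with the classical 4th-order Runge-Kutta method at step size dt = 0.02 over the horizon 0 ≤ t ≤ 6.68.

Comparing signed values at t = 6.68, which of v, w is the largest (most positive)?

largest component: v

t=0.000: state=(-0.590, -0.080)
step 1 (dt=0.02): k1=(0.348, 0.010), k2=(0.351, 0.010), k3=(0.351, 0.010), k4=(0.353, 0.010); state += dt/6·(k1+2k2+2k3+k4)
t=0.020: state=(-0.583, -0.080)
t=0.040: state=(-0.576, -0.080)
t=0.060: state=(-0.569, -0.079)
continuing one RK4 step at a time; state shown every 25 steps (Δt=0.5):
t=0.500: state=(-0.382, -0.071)
t=1.000: state=(-0.072, -0.052)
t=1.500: state=(0.416, -0.017)
t=2.000: state=(1.095, 0.042)
t=2.500: state=(1.668, 0.126)
t=3.000: state=(1.894, 0.224)
t=3.500: state=(1.931, 0.324)
t=4.000: state=(1.914, 0.421)
t=4.500: state=(1.883, 0.513)
t=5.000: state=(1.849, 0.601)
t=5.500: state=(1.814, 0.685)
t=6.000: state=(1.779, 0.764)
t=6.500: state=(1.743, 0.840)
t=6.680: state=(1.730, 0.866)
compare at T: v=1.730, w=0.866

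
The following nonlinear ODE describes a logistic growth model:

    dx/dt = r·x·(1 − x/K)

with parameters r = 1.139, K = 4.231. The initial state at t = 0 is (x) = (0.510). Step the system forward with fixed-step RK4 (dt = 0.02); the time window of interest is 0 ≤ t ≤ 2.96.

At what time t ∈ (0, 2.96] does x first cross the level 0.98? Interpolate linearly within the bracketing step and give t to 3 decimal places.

t = 0.692

t=0.000: state=(0.510)
step 1 (dt=0.02): k1=(0.511), k2=(0.515), k3=(0.515), k4=(0.520); state += dt/6·(k1+2k2+2k3+k4)
t=0.020: state=(0.520)
t=0.040: state=(0.531)
t=0.060: state=(0.541)
continuing one RK4 step at a time; state shown every 5 steps (Δt=0.1):
t=0.100: state=(0.563)
t=0.200: state=(0.621)
t=0.300: state=(0.684)
t=0.400: state=(0.752)
t=0.500: state=(0.825)
t=0.600: state=(0.903)
t=0.680: state=(0.970)
next step: t=0.700: state=(0.987) — x has crossed 0.98
linear interpolation between t=0.680 (0.96976) and t=0.700 (0.98689) → t≈0.692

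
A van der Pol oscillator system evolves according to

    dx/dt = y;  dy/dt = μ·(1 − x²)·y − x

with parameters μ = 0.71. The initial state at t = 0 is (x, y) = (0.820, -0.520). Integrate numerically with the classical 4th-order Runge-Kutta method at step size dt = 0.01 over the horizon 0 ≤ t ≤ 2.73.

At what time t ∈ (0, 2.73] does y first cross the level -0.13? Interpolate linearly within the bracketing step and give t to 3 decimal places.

t = 2.244

t=0.000: state=(0.820, -0.520)
step 1 (dt=0.01): k1=(-0.520, -0.941), k2=(-0.525, -0.941), k3=(-0.525, -0.941), k4=(-0.529, -0.941); state += dt/6·(k1+2k2+2k3+k4)
t=0.010: state=(0.815, -0.529)
t=0.020: state=(0.809, -0.539)
t=0.030: state=(0.804, -0.548)
continuing one RK4 step at a time; state shown every 10 steps (Δt=0.1):
t=0.100: state=(0.763, -0.614)
t=0.200: state=(0.697, -0.709)
t=0.300: state=(0.621, -0.806)
t=0.400: state=(0.536, -0.904)
t=0.500: state=(0.441, -1.004)
t=0.600: state=(0.335, -1.107)
t=0.700: state=(0.219, -1.210)
t=0.800: state=(0.093, -1.313)
t=0.900: state=(-0.043, -1.413)
t=1.000: state=(-0.189, -1.503)
t=1.100: state=(-0.344, -1.578)
t=1.200: state=(-0.504, -1.629)
t=1.300: state=(-0.668, -1.647)
t=1.400: state=(-0.832, -1.622)
t=1.500: state=(-0.991, -1.550)
t=1.600: state=(-1.140, -1.429)
t=1.700: state=(-1.275, -1.263)
t=1.800: state=(-1.392, -1.065)
t=1.900: state=(-1.488, -0.848)
t=2.000: state=(-1.561, -0.626)
t=2.100: state=(-1.613, -0.411)
t=2.200: state=(-1.644, -0.212)
t=2.240: state=(-1.651, -0.138)
next step: t=2.250: state=(-1.652, -0.119) — y has crossed -0.13
linear interpolation between t=2.240 (-0.13758) and t=2.250 (-0.11949) → t≈2.244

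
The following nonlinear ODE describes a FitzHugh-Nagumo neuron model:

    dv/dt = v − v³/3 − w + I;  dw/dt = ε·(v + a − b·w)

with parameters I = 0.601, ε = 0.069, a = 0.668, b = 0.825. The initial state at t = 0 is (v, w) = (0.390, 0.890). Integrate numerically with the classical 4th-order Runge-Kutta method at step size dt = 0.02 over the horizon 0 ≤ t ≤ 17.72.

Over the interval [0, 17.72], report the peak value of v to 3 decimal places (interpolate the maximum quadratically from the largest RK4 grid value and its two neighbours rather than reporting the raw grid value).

t=0.000: state=(0.390, 0.890)
step 1 (dt=0.02): k1=(0.081, 0.022), k2=(0.082, 0.022), k3=(0.082, 0.022), k4=(0.082, 0.022); state += dt/6·(k1+2k2+2k3+k4)
t=0.020: state=(0.392, 0.890)
t=0.040: state=(0.393, 0.891)
t=0.060: state=(0.395, 0.891)
continuing one RK4 step at a time; state shown every 50 steps (Δt=1):
t=1.000: state=(0.500, 0.915)
t=2.000: state=(0.687, 0.949)
t=3.000: state=(0.947, 0.996)
t=4.000: state=(1.179, 1.057)
t=5.000: state=(1.289, 1.127)
t=6.000: state=(1.296, 1.197)
t=7.000: state=(1.251, 1.261)
t=8.000: state=(1.178, 1.317)
t=9.000: state=(1.084, 1.365)
t=10.000: state=(0.965, 1.403)
t=11.000: state=(0.801, 1.430)
t=12.000: state=(0.536, 1.441)
t=13.000: state=(-0.015, 1.426)
t=14.000: state=(-1.245, 1.353)
t=15.000: state=(-1.930, 1.209)
t=16.000: state=(-1.941, 1.056)
t=17.000: state=(-1.892, 0.914)
t=17.720: state=(-1.854, 0.819)
largest grid value and its neighbours: v(5.560)=1.30203, v(5.580)=1.30203, v(5.600)=1.30200
parabola through these three points peaks at t≈5.572 with v≈1.30203

max v = 1.302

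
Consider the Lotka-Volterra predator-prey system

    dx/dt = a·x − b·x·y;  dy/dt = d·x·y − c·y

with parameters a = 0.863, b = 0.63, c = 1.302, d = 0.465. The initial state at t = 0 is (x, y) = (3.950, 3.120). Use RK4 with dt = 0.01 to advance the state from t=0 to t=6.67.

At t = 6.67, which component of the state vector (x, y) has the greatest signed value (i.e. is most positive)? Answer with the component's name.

t=0.000: state=(3.950, 3.120)
step 1 (dt=0.01): k1=(-4.355, 1.668), k2=(-4.352, 1.641), k3=(-4.352, 1.641), k4=(-4.348, 1.614); state += dt/6·(k1+2k2+2k3+k4)
t=0.010: state=(3.906, 3.136)
t=0.020: state=(3.863, 3.152)
t=0.030: state=(3.820, 3.168)
continuing one RK4 step at a time; state shown every 25 steps (Δt=0.25):
t=0.250: state=(2.929, 3.355)
t=0.500: state=(2.153, 3.247)
t=0.750: state=(1.641, 2.916)
t=1.000: state=(1.328, 2.499)
t=1.250: state=(1.150, 2.082)
t=1.500: state=(1.059, 1.708)
t=1.750: state=(1.030, 1.392)
t=2.000: state=(1.048, 1.134)
t=2.250: state=(1.107, 0.928)
t=2.500: state=(1.202, 0.766)
t=2.750: state=(1.336, 0.641)
t=3.000: state=(1.510, 0.546)
t=3.250: state=(1.729, 0.476)
t=3.500: state=(1.999, 0.426)
t=3.750: state=(2.326, 0.396)
t=4.000: state=(2.715, 0.383)
t=4.250: state=(3.170, 0.389)
t=4.500: state=(3.693, 0.418)
t=4.750: state=(4.271, 0.480)
t=5.000: state=(4.876, 0.590)
t=5.250: state=(5.440, 0.776)
t=5.500: state=(5.841, 1.082)
t=5.750: state=(5.903, 1.554)
t=6.000: state=(5.466, 2.184)
t=6.250: state=(4.562, 2.835)
t=6.500: state=(3.486, 3.268)
t=6.670: state=(2.827, 3.358)
compare at T: x=2.827, y=3.358

largest component: y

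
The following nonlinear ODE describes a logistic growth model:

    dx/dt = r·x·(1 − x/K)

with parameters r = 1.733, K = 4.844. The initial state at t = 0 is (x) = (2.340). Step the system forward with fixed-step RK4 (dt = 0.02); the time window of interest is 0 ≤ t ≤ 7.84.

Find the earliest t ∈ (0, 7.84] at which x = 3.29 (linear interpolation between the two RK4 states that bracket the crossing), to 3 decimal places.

t=0.000: state=(2.340)
step 1 (dt=0.02): k1=(2.096), k2=(2.097), k3=(2.097), k4=(2.098); state += dt/6·(k1+2k2+2k3+k4)
t=0.020: state=(2.382)
t=0.040: state=(2.424)
t=0.060: state=(2.466)
t=0.460: state=(3.268)
next step: t=0.480: state=(3.305) — x has crossed 3.29
linear interpolation between t=0.460 (3.26816) and t=0.480 (3.30479) → t≈0.472

t = 0.472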